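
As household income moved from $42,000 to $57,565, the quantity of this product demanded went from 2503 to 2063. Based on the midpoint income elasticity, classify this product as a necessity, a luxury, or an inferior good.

%ΔQ = (2063 − 2503)/[(2503+2063)/2] = -440/2283 ≈ -0.1927.
%ΔI = (57,565 − 42,000)/[(42,000+57,565)/2] = 15565/49782.5 ≈ 0.3127.
E_I = %ΔQ/%ΔI ≈ -0.616.
E_I < 0: inferior good.

inferior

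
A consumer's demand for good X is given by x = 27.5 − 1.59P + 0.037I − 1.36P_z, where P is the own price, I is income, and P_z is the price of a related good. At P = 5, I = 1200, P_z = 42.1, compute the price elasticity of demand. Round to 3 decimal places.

-1.188

Substituting, x = 27.5 − 1.59(5) + 0.037(1200) − 1.36(42.1) = 27.5 − 7.95 + 44.4 − 57.256 = 6.694.
∂x/∂P = −1.59, so E_p = (−1.59)·(5/6.694) ≈ -1.188.
|E_p| > 1: demand is elastic.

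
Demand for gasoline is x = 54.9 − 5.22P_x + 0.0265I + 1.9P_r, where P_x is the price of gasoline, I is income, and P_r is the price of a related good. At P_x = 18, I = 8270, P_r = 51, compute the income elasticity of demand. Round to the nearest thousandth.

0.791

x = 54.9 − 5.22(18) + 0.0265(8270) + 1.9(51) = 54.9 − 93.96 + 219.155 + 96.9 = 276.995.
∂x/∂I = +0.0265, so E_I = 0.0265·(8270/276.995) ≈ 0.791.
E_I ∈ (0,1): normal good (necessity).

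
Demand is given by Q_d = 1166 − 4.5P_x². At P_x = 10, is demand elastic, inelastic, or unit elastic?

elastic

At P_x = 10, Q_d = 716.
dQ_d/dP_x = −2·4.5·P_x = −90.
Point elasticity E = (dQ_d/dP_x)·(P_x/Q_d) = -90 × 10/716 ≈ -1.257.
|E| ≈ 1.257 > 1, so demand is elastic.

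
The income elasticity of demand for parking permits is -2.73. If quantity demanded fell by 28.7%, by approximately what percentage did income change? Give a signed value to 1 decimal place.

10.5

%ΔQ ≈ E × %ΔI ⇒ %ΔI = %ΔQ / E = (-28.7%)/(-2.73) ≈ 10.5%.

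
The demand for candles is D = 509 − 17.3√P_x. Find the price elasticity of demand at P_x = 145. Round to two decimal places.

At P_x = 145, D = 300.6804.
dD/dP_x = −17.3/(2√P_x) = −17.3/(2·12.0416).
Point elasticity E = (dD/dP_x)·(P_x/D) = -0.7183 × 145/300.6804 ≈ -0.35.
|E| < 1, so demand is inelastic at this price.

-0.35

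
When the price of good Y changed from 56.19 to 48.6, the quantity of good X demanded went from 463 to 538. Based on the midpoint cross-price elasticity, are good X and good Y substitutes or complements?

%ΔQ_x = (538 − 463)/[(463+538)/2] = 75/500.5 ≈ 0.1499.
%ΔP_y = (48.6 − 56.19)/[(56.19+48.6)/2] ≈ -0.1449.
E_xy = 0.1499/-0.1449 ≈ -1.034.
E_xy < 0, so the goods are complements.

complements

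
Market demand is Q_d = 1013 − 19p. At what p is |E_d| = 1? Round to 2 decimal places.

26.66

For linear demand Q_d = a − bp, E = −bp/(a − bp). |E| = 1 ⇒ bp = a − bp ⇒ p = a/(2b).
p = 1013/(2·19) ≈ 26.66.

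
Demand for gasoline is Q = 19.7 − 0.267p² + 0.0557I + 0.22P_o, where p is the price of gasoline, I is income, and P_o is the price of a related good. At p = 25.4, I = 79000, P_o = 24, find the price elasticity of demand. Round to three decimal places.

Q = 19.7 − 0.267(25.4)² + 0.0557(79000) + 0.22(24) = 19.7 − 172.2577 + 4400.3 + 5.28 = 4253.0223.
∂Q/∂p = −2·0.267·p = -13.5636, so E_p = -13.5636·(25.4/4253.0223) ≈ -0.081.
|E_p| < 1: demand is inelastic.

-0.081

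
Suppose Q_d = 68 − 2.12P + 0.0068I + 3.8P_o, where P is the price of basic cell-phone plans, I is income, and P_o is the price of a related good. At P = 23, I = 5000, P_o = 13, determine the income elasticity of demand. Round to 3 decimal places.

Evaluating quantity at (P, I, P_o) gives Q_d = 68 − 2.12(23) + 0.0068(5000) + 3.8(13) = 68 − 48.76 + 34 + 49.4 = 102.64.
∂Q_d/∂I = +0.0068, so E_I = 0.0068·(5000/102.64) ≈ 0.331.
E_I ∈ (0,1): normal good (necessity).

0.331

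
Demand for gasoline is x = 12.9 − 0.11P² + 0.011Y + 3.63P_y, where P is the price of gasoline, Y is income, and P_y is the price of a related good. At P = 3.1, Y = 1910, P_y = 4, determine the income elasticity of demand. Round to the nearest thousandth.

x = 12.9 − 0.11(3.1)² + 0.011(1910) + 3.63(4) = 12.9 − 1.0571 + 21.01 + 14.52 = 47.3729.
∂x/∂Y = +0.011, so E_I = 0.011·(1910/47.3729) ≈ 0.444.
E_I ∈ (0,1): normal good (necessity).

0.444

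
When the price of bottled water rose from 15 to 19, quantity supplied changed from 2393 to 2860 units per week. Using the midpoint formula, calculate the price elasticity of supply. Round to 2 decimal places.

0.76

%ΔQ = (2860 − 2393)/[(2393 + 2860)/2] = 467/2626.5 ≈ 0.1778.
%ΔP = (19 − 15)/[(15 + 19)/2] = 4/17 ≈ 0.2353.
Arc elasticity E = %ΔQ/%ΔP ≈ 0.1778/0.2353 ≈ 0.76.
|E| < 1: supply is inelastic over this range.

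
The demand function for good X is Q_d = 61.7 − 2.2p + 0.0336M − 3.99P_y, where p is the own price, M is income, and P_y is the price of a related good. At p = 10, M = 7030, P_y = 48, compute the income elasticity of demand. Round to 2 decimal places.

First evaluate Q_d: 61.7 − 2.2(10) + 0.0336(7030) − 3.99(48) = 61.7 − 22 + 236.208 − 191.52 = 84.388.
∂Q_d/∂M = +0.0336, so E_I = 0.0336·(7030/84.388) ≈ 2.80.
E_I > 1: normal good (luxury).

2.80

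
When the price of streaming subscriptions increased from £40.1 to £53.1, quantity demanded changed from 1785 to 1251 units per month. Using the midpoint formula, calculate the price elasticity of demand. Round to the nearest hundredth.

-1.26

%ΔQ = (1251 − 1785)/[(1785 + 1251)/2] = -534/1518 ≈ -0.3518.
%Δp = (53.1 − 40.1)/[(40.1 + 53.1)/2] = 13/46.6 ≈ 0.2790.
Arc elasticity E = %ΔQ/%Δp ≈ -0.3518/0.2790 ≈ -1.26.
|E| > 1: demand is elastic over this range.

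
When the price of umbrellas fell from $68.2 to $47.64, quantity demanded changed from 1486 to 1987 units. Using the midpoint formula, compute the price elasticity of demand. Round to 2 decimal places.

-0.81

%Δq = (1987 − 1486)/[(1486 + 1987)/2] = 501/1736.5 ≈ 0.2885.
%Δp = (47.64 − 68.2)/[(68.2 + 47.64)/2] = -20.56/57.92 ≈ -0.3550.
Arc elasticity E = %Δq/%Δp ≈ 0.2885/-0.3550 ≈ -0.81.
|E| < 1: demand is inelastic over this range.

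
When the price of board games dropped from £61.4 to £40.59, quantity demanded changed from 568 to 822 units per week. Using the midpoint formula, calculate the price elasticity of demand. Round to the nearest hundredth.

%Δq = (822 − 568)/[(568 + 822)/2] = 254/695 ≈ 0.3655.
%Δp = (40.59 − 61.4)/[(61.4 + 40.59)/2] = -20.81/50.995 ≈ -0.4081.
Arc elasticity E = %Δq/%Δp ≈ 0.3655/-0.4081 ≈ -0.90.
|E| < 1: demand is inelastic over this range.

-0.90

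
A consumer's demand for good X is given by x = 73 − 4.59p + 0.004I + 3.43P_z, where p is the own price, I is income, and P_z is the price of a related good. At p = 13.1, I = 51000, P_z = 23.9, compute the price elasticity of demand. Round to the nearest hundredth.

x = 73 − 4.59(13.1) + 0.004(51000) + 3.43(23.9) = 73 − 60.129 + 204 + 81.977 = 298.848.
∂x/∂p = −4.59, so E_p = (−4.59)·(13.1/298.848) ≈ -0.20.
|E_p| < 1: demand is inelastic.

-0.20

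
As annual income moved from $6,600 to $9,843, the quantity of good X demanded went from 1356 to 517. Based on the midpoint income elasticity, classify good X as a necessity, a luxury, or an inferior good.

inferior

%ΔQ = (517 − 1356)/[(1356+517)/2] = -839/936.5 ≈ -0.8959.
%ΔI = (9,843 − 6,600)/[(6,600+9,843)/2] = 3243/8221.5 ≈ 0.3945.
E_I = %ΔQ/%ΔI ≈ -2.271.
E_I < 0: inferior good.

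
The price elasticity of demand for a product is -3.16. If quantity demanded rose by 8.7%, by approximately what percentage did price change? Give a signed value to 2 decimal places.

%ΔQ ≈ E × %ΔP ⇒ %ΔP = %ΔQ / E = (8.7%)/(-3.16) ≈ -2.75%.

-2.75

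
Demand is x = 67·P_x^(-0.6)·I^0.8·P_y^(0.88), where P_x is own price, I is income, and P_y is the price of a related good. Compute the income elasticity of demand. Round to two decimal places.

For a Cobb–Douglas (constant-elasticity) form x = A·I^α·…, the elasticity with respect to I equals the exponent α at every point.
Here the exponent on I is 0.8, so the income elasticity of demand is 0.80.

0.80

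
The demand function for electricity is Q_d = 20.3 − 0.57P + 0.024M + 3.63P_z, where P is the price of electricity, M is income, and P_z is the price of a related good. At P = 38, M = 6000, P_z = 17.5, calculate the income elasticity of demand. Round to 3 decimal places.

0.698

Substituting, Q_d = 20.3 − 0.57(38) + 0.024(6000) + 3.63(17.5) = 20.3 − 21.66 + 144 + 63.525 = 206.165.
∂Q_d/∂M = +0.024, so E_I = 0.024·(6000/206.165) ≈ 0.698.
E_I ∈ (0,1): normal good (necessity).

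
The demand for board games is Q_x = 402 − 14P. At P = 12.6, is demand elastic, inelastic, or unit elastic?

At P = 12.6, Q_x = 225.6.
dQ_x/dP = −14.
Point elasticity E = (dQ_x/dP)·(P/Q_x) = -14 × 12.6/225.6 ≈ -0.782.
|E| ≈ 0.782 < 1, so demand is inelastic.

inelastic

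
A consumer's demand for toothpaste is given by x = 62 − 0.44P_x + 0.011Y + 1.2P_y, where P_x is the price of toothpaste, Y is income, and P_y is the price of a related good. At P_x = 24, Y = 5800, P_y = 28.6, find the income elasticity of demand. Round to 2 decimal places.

0.43

Substituting, x = 62 − 0.44(24) + 0.011(5800) + 1.2(28.6) = 62 − 10.56 + 63.8 + 34.32 = 149.56.
∂x/∂Y = +0.011, so E_I = 0.011·(5800/149.56) ≈ 0.43.
E_I ∈ (0,1): normal good (necessity).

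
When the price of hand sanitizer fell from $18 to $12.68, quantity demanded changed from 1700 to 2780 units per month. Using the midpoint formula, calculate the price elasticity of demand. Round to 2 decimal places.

-1.39

%ΔQ = (2780 − 1700)/[(1700 + 2780)/2] = 1080/2240 ≈ 0.4821.
%Δp = (12.68 − 18)/[(18 + 12.68)/2] = -5.32/15.34 ≈ -0.3468.
Arc elasticity E = %ΔQ/%Δp ≈ 0.4821/-0.3468 ≈ -1.39.
|E| > 1: demand is elastic over this range.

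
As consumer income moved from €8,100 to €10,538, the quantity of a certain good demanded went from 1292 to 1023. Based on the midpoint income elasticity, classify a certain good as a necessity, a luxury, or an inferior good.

%ΔQ = (1023 − 1292)/[(1292+1023)/2] = -269/1157.5 ≈ -0.2324.
%ΔI = (10,538 − 8,100)/[(8,100+10,538)/2] = 2438/9319 ≈ 0.2616.
E_I = %ΔQ/%ΔI ≈ -0.888.
E_I < 0: inferior good.

inferior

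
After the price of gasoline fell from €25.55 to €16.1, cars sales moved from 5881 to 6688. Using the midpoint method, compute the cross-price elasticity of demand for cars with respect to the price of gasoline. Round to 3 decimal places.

-0.283

%ΔQ_x = (6688 − 5881)/[(5881+6688)/2] = 807/6284.5 ≈ 0.1284.
%ΔP_y = (16.1 − 25.55)/[(25.55+16.1)/2] ≈ -0.4538.
E_xy = 0.1284/-0.4538 ≈ -0.283.
E_xy < 0, so cars and gasoline are complements.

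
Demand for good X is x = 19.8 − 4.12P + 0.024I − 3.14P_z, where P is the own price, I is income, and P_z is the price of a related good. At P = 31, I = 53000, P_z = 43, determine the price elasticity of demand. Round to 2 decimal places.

At the given point, x = 19.8 − 4.12(31) + 0.024(53000) − 3.14(43) = 19.8 − 127.72 + 1272 − 135.02 = 1029.06.
∂x/∂P = −4.12, so E_p = (−4.12)·(31/1029.06) ≈ -0.12.
|E_p| < 1: demand is inelastic.

-0.12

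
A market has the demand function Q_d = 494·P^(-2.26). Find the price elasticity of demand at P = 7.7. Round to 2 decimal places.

-2.26

For a Cobb–Douglas (constant-elasticity) form Q_d = A·P^α·…, the elasticity with respect to P equals the exponent α at every point.
Here the exponent on P is -2.26, so the price elasticity of demand is -2.26.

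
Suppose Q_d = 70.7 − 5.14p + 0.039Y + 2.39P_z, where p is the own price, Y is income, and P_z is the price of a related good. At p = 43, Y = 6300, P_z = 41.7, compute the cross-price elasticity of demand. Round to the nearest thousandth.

0.511

First evaluate Q_d: 70.7 − 5.14(43) + 0.039(6300) + 2.39(41.7) = 70.7 − 221.02 + 245.7 + 99.663 = 195.043.
∂Q_d/∂P_z = +2.39, so E_xy = 2.39·(41.7/195.043) ≈ 0.511.
E_xy > 0: the goods are substitutes.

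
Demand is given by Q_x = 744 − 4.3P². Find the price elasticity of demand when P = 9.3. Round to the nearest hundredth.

-2.00

At P = 9.3, Q_x = 372.093.
dQ_x/dP = −2·4.3·P = −79.98.
Point elasticity E = (dQ_x/dP)·(P/Q_x) = -79.98 × 9.3/372.093 ≈ -2.00.
|E| > 1, so demand is elastic at this price.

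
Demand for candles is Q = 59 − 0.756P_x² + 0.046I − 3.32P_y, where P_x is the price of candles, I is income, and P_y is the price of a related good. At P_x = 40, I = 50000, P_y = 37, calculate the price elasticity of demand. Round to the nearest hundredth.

Evaluating quantity at (P_x, I, P_y) gives Q = 59 − 0.756(40)² + 0.046(50000) − 3.32(37) = 59 − 1209.6 + 2300 − 122.84 = 1026.56.
∂Q/∂P_x = −2·0.756·P_x = -60.48, so E_p = -60.48·(40/1026.56) ≈ -2.36.
|E_p| > 1: demand is elastic.

-2.36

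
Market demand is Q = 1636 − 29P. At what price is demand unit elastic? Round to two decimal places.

For linear demand Q = a − bP, E = −bP/(a − bP). |E| = 1 ⇒ bP = a − bP ⇒ P = a/(2b).
P = 1636/(2·29) ≈ 28.21.

28.21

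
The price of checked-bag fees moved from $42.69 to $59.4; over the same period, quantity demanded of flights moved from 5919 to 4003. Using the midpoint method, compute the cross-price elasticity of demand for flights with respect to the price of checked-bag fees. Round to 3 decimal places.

-1.180

%ΔQ_x = (4003 − 5919)/[(5919+4003)/2] = -1916/4961 ≈ -0.3862.
%ΔP_y = (59.4 − 42.69)/[(42.69+59.4)/2] ≈ 0.3274.
E_xy = -0.3862/0.3274 ≈ -1.180.
E_xy < 0, so flights and checked-bag fees are complements.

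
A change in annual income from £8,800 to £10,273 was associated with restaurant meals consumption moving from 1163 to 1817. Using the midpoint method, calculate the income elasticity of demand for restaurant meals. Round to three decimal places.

%ΔQ = (1817 − 1163)/[(1163+1817)/2] = 654/1490 ≈ 0.4389.
%ΔI = (10,273 − 8,800)/[(8,800+10,273)/2] = 1473/9536.5 ≈ 0.1545.
E_I = %ΔQ/%ΔI ≈ 2.842.
E_I > 1: normal good (luxury).

2.842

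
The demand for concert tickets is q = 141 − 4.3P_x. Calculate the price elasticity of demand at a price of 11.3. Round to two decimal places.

At P_x = 11.3, q = 92.41.
dq/dP_x = −4.3.
Point elasticity E = (dq/dP_x)·(P_x/q) = -4.3 × 11.3/92.41 ≈ -0.53.
|E| < 1, so demand is inelastic at this price.

-0.53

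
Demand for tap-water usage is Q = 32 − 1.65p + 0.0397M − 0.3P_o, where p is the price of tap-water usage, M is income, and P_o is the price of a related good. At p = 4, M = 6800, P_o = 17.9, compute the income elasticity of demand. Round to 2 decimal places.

At the given point, Q = 32 − 1.65(4) + 0.0397(6800) − 0.3(17.9) = 32 − 6.6 + 269.96 − 5.37 = 289.99.
∂Q/∂M = +0.0397, so E_I = 0.0397·(6800/289.99) ≈ 0.93.
E_I ∈ (0,1): normal good (necessity).

0.93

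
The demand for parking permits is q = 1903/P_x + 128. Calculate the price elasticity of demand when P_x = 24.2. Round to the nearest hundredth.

-0.38

At P_x = 24.2, q = 206.6364.
dq/dP_x = −1903/P_x² = −3.2494.
Point elasticity E = (dq/dP_x)·(P_x/q) = -3.2494 × 24.2/206.6364 ≈ -0.38.
|E| < 1, so demand is inelastic at this price.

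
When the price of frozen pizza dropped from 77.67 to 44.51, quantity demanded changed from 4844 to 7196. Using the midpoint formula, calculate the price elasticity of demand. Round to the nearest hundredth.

%ΔQ = (7196 − 4844)/[(4844 + 7196)/2] = 2352/6020 ≈ 0.3907.
%ΔP = (44.51 − 77.67)/[(77.67 + 44.51)/2] = -33.16/61.09 ≈ -0.5428.
Arc elasticity E = %ΔQ/%ΔP ≈ 0.3907/-0.5428 ≈ -0.72.
|E| < 1: demand is inelastic over this range.

-0.72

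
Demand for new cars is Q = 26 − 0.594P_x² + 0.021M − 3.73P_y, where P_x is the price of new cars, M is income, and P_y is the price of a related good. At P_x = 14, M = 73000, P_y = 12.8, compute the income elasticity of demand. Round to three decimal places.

Substituting, Q = 26 − 0.594(14)² + 0.021(73000) − 3.73(12.8) = 26 − 116.424 + 1533 − 47.744 = 1394.832.
∂Q/∂M = +0.021, so E_I = 0.021·(73000/1394.832) ≈ 1.099.
E_I > 1: normal good (luxury).

1.099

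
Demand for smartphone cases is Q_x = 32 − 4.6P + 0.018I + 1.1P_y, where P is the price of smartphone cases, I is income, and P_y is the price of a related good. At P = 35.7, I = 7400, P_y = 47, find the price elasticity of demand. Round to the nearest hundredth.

First evaluate Q_x: 32 − 4.6(35.7) + 0.018(7400) + 1.1(47) = 32 − 164.22 + 133.2 + 51.7 = 52.68.
∂Q_x/∂P = −4.6, so E_p = (−4.6)·(35.7/52.68) ≈ -3.12.
|E_p| > 1: demand is elastic.

-3.12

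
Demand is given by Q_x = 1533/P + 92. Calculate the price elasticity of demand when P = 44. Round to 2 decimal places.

At P = 44, Q_x = 126.8409.
dQ_x/dP = −1533/P² = −0.7918.
Point elasticity E = (dQ_x/dP)·(P/Q_x) = -0.7918 × 44/126.8409 ≈ -0.27.
|E| < 1, so demand is inelastic at this price.

-0.27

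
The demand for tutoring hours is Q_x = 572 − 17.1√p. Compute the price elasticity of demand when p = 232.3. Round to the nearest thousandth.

At p = 232.3, Q_x = 311.3722.
dQ_x/dp = −17.1/(2√p) = −17.1/(2·15.2414).
Point elasticity E = (dQ_x/dp)·(p/Q_x) = -0.561 × 232.3/311.3722 ≈ -0.419.
|E| < 1, so demand is inelastic at this price.

-0.419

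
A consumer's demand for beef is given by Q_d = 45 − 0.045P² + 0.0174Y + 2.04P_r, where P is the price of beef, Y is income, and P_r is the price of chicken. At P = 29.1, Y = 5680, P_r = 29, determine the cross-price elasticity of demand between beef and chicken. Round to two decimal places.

Evaluating quantity at (P, Y, P_r) gives Q_d = 45 − 0.045(29.1)² + 0.0174(5680) + 2.04(29) = 45 − 38.1065 + 98.832 + 59.16 = 164.8856.
∂Q_d/∂P_r = +2.04, so E_xy = 2.04·(29/164.8856) ≈ 0.36.
E_xy > 0: the goods are substitutes.

0.36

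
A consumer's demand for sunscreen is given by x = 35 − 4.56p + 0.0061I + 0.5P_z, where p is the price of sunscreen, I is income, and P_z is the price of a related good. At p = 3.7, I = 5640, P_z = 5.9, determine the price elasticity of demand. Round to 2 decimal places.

-0.30

First evaluate x: 35 − 4.56(3.7) + 0.0061(5640) + 0.5(5.9) = 35 − 16.872 + 34.404 + 2.95 = 55.482.
∂x/∂p = −4.56, so E_p = (−4.56)·(3.7/55.482) ≈ -0.30.
|E_p| < 1: demand is inelastic.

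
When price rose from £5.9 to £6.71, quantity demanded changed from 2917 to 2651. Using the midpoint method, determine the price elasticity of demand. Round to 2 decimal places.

-0.74

%ΔQ = (2651 − 2917)/[(2917 + 2651)/2] = -266/2784 ≈ -0.0955.
%Δp = (6.71 − 5.9)/[(5.9 + 6.71)/2] = 0.81/6.305 ≈ 0.1285.
Arc elasticity E = %ΔQ/%Δp ≈ -0.0955/0.1285 ≈ -0.74.
|E| < 1: demand is inelastic over this range.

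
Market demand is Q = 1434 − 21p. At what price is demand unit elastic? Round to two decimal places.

For linear demand Q = a − bp, E = −bp/(a − bp). |E| = 1 ⇒ bp = a − bp ⇒ p = a/(2b).
p = 1434/(2·21) ≈ 34.14.

34.14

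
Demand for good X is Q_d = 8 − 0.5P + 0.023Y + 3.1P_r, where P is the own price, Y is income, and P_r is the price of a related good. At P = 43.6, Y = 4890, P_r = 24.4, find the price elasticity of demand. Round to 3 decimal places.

-0.125

Q_d = 8 − 0.5(43.6) + 0.023(4890) + 3.1(24.4) = 8 − 21.8 + 112.47 + 75.64 = 174.31.
∂Q_d/∂P = −0.5, so E_p = (−0.5)·(43.6/174.31) ≈ -0.125.
|E_p| < 1: demand is inelastic.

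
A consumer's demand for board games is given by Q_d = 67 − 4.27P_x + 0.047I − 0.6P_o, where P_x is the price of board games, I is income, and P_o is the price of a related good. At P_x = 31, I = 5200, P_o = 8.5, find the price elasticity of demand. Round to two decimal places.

Substituting, Q_d = 67 − 4.27(31) + 0.047(5200) − 0.6(8.5) = 67 − 132.37 + 244.4 − 5.1 = 173.93.
∂Q_d/∂P_x = −4.27, so E_p = (−4.27)·(31/173.93) ≈ -0.76.
|E_p| < 1: demand is inelastic.

-0.76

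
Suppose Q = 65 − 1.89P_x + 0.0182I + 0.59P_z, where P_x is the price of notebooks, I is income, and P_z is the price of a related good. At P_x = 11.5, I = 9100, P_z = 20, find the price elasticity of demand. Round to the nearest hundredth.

-0.10

First evaluate Q: 65 − 1.89(11.5) + 0.0182(9100) + 0.59(20) = 65 − 21.735 + 165.62 + 11.8 = 220.685.
∂Q/∂P_x = −1.89, so E_p = (−1.89)·(11.5/220.685) ≈ -0.10.
|E_p| < 1: demand is inelastic.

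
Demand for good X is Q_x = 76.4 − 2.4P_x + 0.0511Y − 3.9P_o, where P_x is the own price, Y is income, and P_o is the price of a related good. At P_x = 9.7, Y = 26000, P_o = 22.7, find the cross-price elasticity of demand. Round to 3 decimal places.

-0.068

At the given point, Q_x = 76.4 − 2.4(9.7) + 0.0511(26000) − 3.9(22.7) = 76.4 − 23.28 + 1328.6 − 88.53 = 1293.19.
∂Q_x/∂P_o = −3.9, so E_xy = -3.9·(22.7/1293.19) ≈ -0.068.
E_xy < 0: the goods are complements.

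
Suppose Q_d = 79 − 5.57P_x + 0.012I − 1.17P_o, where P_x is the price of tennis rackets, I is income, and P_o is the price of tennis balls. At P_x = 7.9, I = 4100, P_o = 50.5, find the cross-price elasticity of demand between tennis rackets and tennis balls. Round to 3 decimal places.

Evaluating quantity at (P_x, I, P_o) gives Q_d = 79 − 5.57(7.9) + 0.012(4100) − 1.17(50.5) = 79 − 44.003 + 49.2 − 59.085 = 25.112.
∂Q_d/∂P_o = −1.17, so E_xy = -1.17·(50.5/25.112) ≈ -2.353.
E_xy < 0: the goods are complements.

-2.353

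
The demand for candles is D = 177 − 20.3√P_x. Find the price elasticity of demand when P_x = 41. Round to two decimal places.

-1.38

At P_x = 41, D = 47.0166.
dD/dP_x = −20.3/(2√P_x) = −20.3/(2·6.4031).
Point elasticity E = (dD/dP_x)·(P_x/D) = -1.5852 × 41/47.0166 ≈ -1.38.
|E| > 1, so demand is elastic at this price.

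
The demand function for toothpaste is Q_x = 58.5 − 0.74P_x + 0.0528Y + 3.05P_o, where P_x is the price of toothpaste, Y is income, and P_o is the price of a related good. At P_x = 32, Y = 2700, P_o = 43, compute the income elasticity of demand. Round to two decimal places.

First evaluate Q_x: 58.5 − 0.74(32) + 0.0528(2700) + 3.05(43) = 58.5 − 23.68 + 142.56 + 131.15 = 308.53.
∂Q_x/∂Y = +0.0528, so E_I = 0.0528·(2700/308.53) ≈ 0.46.
E_I ∈ (0,1): normal good (necessity).

0.46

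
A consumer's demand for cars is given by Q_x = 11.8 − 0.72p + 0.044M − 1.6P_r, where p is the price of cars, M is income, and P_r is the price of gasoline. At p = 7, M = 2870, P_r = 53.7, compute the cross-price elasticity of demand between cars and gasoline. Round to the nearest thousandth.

-1.823

Substituting, Q_x = 11.8 − 0.72(7) + 0.044(2870) − 1.6(53.7) = 11.8 − 5.04 + 126.28 − 85.92 = 47.12.
∂Q_x/∂P_r = −1.6, so E_xy = -1.6·(53.7/47.12) ≈ -1.823.
E_xy < 0: the goods are complements.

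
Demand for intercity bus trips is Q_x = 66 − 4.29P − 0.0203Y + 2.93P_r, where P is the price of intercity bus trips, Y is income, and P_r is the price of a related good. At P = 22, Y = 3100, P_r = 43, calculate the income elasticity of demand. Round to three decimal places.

-1.815

First evaluate Q_x: 66 − 4.29(22) − 0.0203(3100) + 2.93(43) = 66 − 94.38 − 62.93 + 125.99 = 34.68.
∂Q_x/∂Y = −0.0203, so E_I = -0.0203·(3100/34.68) ≈ -1.815.
E_I < 0: inferior good.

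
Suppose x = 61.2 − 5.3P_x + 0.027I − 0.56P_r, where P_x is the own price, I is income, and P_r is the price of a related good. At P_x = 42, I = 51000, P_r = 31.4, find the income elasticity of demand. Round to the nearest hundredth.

1.15

Evaluating quantity at (P_x, I, P_r) gives x = 61.2 − 5.3(42) + 0.027(51000) − 0.56(31.4) = 61.2 − 222.6 + 1377 − 17.584 = 1198.016.
∂x/∂I = +0.027, so E_I = 0.027·(51000/1198.016) ≈ 1.15.
E_I > 1: normal good (luxury).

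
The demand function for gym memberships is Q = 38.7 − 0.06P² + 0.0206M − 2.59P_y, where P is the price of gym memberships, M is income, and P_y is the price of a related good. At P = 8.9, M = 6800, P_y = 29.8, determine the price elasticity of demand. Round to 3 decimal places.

At the given point, Q = 38.7 − 0.06(8.9)² + 0.0206(6800) − 2.59(29.8) = 38.7 − 4.7526 + 140.08 − 77.182 = 96.8454.
∂Q/∂P = −2·0.06·P = -1.068, so E_p = -1.068·(8.9/96.8454) ≈ -0.098.
|E_p| < 1: demand is inelastic.

-0.098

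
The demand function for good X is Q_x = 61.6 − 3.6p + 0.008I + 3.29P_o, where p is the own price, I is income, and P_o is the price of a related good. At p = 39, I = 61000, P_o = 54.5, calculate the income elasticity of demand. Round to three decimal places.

0.829

Evaluating quantity at (p, I, P_o) gives Q_x = 61.6 − 3.6(39) + 0.008(61000) + 3.29(54.5) = 61.6 − 140.4 + 488 + 179.305 = 588.505.
∂Q_x/∂I = +0.008, so E_I = 0.008·(61000/588.505) ≈ 0.829.
E_I ∈ (0,1): normal good (necessity).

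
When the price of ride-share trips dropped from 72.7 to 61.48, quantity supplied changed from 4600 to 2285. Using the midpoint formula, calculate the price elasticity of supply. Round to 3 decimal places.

4.021

%Δq = (2285 − 4600)/[(4600 + 2285)/2] = -2315/3442.5 ≈ -0.6725.
%Δp = (61.48 − 72.7)/[(72.7 + 61.48)/2] = -11.22/67.09 ≈ -0.1672.
Arc elasticity E = %Δq/%Δp ≈ -0.6725/-0.1672 ≈ 4.021.
|E| > 1: supply is elastic over this range.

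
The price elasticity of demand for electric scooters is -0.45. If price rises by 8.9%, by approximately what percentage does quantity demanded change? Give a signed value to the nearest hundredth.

%ΔQ ≈ E × %ΔP = (-0.45) × (8.9%) ≈ -4.01%.

-4.01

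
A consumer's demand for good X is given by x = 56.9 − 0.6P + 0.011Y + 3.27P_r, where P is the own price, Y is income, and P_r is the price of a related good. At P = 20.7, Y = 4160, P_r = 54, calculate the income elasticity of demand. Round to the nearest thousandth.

Substituting, x = 56.9 − 0.6(20.7) + 0.011(4160) + 3.27(54) = 56.9 − 12.42 + 45.76 + 176.58 = 266.82.
∂x/∂Y = +0.011, so E_I = 0.011·(4160/266.82) ≈ 0.172.
E_I ∈ (0,1): normal good (necessity).

0.172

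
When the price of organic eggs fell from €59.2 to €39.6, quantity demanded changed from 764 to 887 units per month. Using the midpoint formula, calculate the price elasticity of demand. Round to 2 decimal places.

-0.38

%ΔQ = (887 − 764)/[(764 + 887)/2] = 123/825.5 ≈ 0.1490.
%Δp = (39.6 − 59.2)/[(59.2 + 39.6)/2] = -19.6/49.4 ≈ -0.3968.
Arc elasticity E = %ΔQ/%Δp ≈ 0.1490/-0.3968 ≈ -0.38.
|E| < 1: demand is inelastic over this range.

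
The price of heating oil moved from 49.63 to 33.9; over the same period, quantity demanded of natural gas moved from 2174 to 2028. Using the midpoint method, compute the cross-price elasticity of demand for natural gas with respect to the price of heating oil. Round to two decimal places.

%ΔQ_x = (2028 − 2174)/[(2174+2028)/2] = -146/2101 ≈ -0.0695.
%ΔP_y = (33.9 − 49.63)/[(49.63+33.9)/2] ≈ -0.3766.
E_xy = -0.0695/-0.3766 ≈ 0.18.
E_xy > 0, so natural gas and heating oil are substitutes.

0.18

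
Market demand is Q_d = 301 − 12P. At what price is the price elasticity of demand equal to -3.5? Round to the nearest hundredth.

Set −bP/(a − bP) = −3.5 ⇒ bP = 3.5(a − bP) ⇒ bP(1+3.5) = 3.5·a.
P = 3.5·301/(12·4.5) ≈ 19.51.

19.51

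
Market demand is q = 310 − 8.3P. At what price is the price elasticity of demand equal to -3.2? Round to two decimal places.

Set −bP/(a − bP) = −3.2 ⇒ bP = 3.2(a − bP) ⇒ bP(1+3.2) = 3.2·a.
P = 3.2·310/(8.3·4.2) ≈ 28.46.

28.46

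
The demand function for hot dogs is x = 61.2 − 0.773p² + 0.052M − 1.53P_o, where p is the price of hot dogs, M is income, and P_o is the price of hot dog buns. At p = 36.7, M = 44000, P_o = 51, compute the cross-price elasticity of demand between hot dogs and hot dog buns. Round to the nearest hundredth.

-0.06

Substituting, x = 61.2 − 0.773(36.7)² + 0.052(44000) − 1.53(51) = 61.2 − 1041.146 + 2288 − 78.03 = 1230.024.
∂x/∂P_o = −1.53, so E_xy = -1.53·(51/1230.024) ≈ -0.06.
E_xy < 0: the goods are complements.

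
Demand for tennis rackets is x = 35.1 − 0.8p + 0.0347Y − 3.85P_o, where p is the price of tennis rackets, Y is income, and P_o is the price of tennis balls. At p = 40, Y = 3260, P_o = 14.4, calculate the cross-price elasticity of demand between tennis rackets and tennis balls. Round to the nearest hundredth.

-0.91

First evaluate x: 35.1 − 0.8(40) + 0.0347(3260) − 3.85(14.4) = 35.1 − 32 + 113.122 − 55.44 = 60.782.
∂x/∂P_o = −3.85, so E_xy = -3.85·(14.4/60.782) ≈ -0.91.
E_xy < 0: the goods are complements.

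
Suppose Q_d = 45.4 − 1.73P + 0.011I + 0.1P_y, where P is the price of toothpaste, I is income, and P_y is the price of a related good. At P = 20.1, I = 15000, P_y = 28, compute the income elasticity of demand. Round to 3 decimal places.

Substituting, Q_d = 45.4 − 1.73(20.1) + 0.011(15000) + 0.1(28) = 45.4 − 34.773 + 165 + 2.8 = 178.427.
∂Q_d/∂I = +0.011, so E_I = 0.011·(15000/178.427) ≈ 0.925.
E_I ∈ (0,1): normal good (necessity).

0.925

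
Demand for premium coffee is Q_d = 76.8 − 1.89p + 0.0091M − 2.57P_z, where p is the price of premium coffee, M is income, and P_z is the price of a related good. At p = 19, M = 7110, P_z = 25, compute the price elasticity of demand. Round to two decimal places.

-0.87

First evaluate Q_d: 76.8 − 1.89(19) + 0.0091(7110) − 2.57(25) = 76.8 − 35.91 + 64.701 − 64.25 = 41.341.
∂Q_d/∂p = −1.89, so E_p = (−1.89)·(19/41.341) ≈ -0.87.
|E_p| < 1: demand is inelastic.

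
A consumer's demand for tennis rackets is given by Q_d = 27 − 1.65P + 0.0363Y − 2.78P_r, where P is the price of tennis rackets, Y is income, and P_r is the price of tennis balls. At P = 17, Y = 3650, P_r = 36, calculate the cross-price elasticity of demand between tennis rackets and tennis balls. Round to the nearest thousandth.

Evaluating quantity at (P, Y, P_r) gives Q_d = 27 − 1.65(17) + 0.0363(3650) − 2.78(36) = 27 − 28.05 + 132.495 − 100.08 = 31.365.
∂Q_d/∂P_r = −2.78, so E_xy = -2.78·(36/31.365) ≈ -3.191.
E_xy < 0: the goods are complements.

-3.191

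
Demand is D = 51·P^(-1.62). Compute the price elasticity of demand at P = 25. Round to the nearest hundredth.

-1.62

For a Cobb–Douglas (constant-elasticity) form D = A·P^α·…, the elasticity with respect to P equals the exponent α at every point.
Here the exponent on P is -1.62, so the price elasticity of demand is -1.62.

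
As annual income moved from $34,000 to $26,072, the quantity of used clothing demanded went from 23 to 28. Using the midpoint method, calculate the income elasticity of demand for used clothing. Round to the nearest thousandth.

-0.743

%ΔQ = (28 − 23)/[(23+28)/2] = 5/25.5 ≈ 0.1961.
%ΔY = (26,072 − 34,000)/[(34,000+26,072)/2] = -7928/30036 ≈ -0.2639.
E_I = %ΔQ/%ΔY ≈ -0.743.
E_I < 0: inferior good.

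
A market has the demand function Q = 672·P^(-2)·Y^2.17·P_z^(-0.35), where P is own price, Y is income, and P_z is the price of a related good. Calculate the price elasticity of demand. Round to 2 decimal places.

For a Cobb–Douglas (constant-elasticity) form Q = A·P^α·…, the elasticity with respect to P equals the exponent α at every point.
Here the exponent on P is -2, so the price elasticity of demand is -2.00.

-2.00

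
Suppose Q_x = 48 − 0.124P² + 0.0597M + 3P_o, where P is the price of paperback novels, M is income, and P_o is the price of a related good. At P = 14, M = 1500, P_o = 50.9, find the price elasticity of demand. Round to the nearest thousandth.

At the given point, Q_x = 48 − 0.124(14)² + 0.0597(1500) + 3(50.9) = 48 − 24.304 + 89.55 + 152.7 = 265.946.
∂Q_x/∂P = −2·0.124·P = -3.472, so E_p = -3.472·(14/265.946) ≈ -0.183.
|E_p| < 1: demand is inelastic.

-0.183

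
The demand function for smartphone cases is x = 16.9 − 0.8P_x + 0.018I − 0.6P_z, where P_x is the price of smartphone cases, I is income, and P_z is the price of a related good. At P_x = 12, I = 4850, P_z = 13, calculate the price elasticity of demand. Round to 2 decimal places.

-0.11

x = 16.9 − 0.8(12) + 0.018(4850) − 0.6(13) = 16.9 − 9.6 + 87.3 − 7.8 = 86.8.
∂x/∂P_x = −0.8, so E_p = (−0.8)·(12/86.8) ≈ -0.11.
|E_p| < 1: demand is inelastic.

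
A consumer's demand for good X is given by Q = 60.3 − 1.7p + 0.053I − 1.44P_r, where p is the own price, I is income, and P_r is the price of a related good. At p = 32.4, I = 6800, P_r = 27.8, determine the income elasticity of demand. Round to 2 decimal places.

1.11

First evaluate Q: 60.3 − 1.7(32.4) + 0.053(6800) − 1.44(27.8) = 60.3 − 55.08 + 360.4 − 40.032 = 325.588.
∂Q/∂I = +0.053, so E_I = 0.053·(6800/325.588) ≈ 1.11.
E_I > 1: normal good (luxury).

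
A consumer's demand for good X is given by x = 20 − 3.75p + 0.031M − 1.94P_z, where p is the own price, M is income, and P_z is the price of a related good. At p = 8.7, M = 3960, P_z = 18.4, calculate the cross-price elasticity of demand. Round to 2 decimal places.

-0.48

Evaluating quantity at (p, M, P_z) gives x = 20 − 3.75(8.7) + 0.031(3960) − 1.94(18.4) = 20 − 32.625 + 122.76 − 35.696 = 74.439.
∂x/∂P_z = −1.94, so E_xy = -1.94·(18.4/74.439) ≈ -0.48.
E_xy < 0: the goods are complements.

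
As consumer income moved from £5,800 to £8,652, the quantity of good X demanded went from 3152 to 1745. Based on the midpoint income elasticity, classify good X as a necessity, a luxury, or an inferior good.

%ΔQ = (1745 − 3152)/[(3152+1745)/2] = -1407/2448.5 ≈ -0.5746.
%ΔY = (8,652 − 5,800)/[(5,800+8,652)/2] = 2852/7226 ≈ 0.3947.
E_I = %ΔQ/%ΔY ≈ -1.456.
E_I < 0: inferior good.

inferior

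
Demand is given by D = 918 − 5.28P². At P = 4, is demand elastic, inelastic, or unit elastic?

inelastic

At P = 4, D = 833.52.
dD/dP = −2·5.28·P = −42.24.
Point elasticity E = (dD/dP)·(P/D) = -42.24 × 4/833.52 ≈ -0.203.
|E| ≈ 0.203 < 1, so demand is inelastic.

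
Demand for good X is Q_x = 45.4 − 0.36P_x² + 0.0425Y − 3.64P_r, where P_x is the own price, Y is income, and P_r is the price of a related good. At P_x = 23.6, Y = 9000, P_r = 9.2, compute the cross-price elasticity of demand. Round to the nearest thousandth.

At the given point, Q_x = 45.4 − 0.36(23.6)² + 0.0425(9000) − 3.64(9.2) = 45.4 − 200.5056 + 382.5 − 33.488 = 193.9064.
∂Q_x/∂P_r = −3.64, so E_xy = -3.64·(9.2/193.9064) ≈ -0.173.
E_xy < 0: the goods are complements.

-0.173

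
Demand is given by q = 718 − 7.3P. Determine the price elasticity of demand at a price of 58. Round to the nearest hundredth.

At P = 58, q = 294.6.
dq/dP = −7.3.
Point elasticity E = (dq/dP)·(P/q) = -7.3 × 58/294.6 ≈ -1.44.
|E| > 1, so demand is elastic at this price.

-1.44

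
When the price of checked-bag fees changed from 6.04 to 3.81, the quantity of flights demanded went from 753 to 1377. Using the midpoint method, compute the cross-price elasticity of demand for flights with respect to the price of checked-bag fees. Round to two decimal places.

%ΔQ_x = (1377 − 753)/[(753+1377)/2] = 624/1065 ≈ 0.5859.
%ΔP_y = (3.81 − 6.04)/[(6.04+3.81)/2] ≈ -0.4528.
E_xy = 0.5859/-0.4528 ≈ -1.29.
E_xy < 0, so flights and checked-bag fees are complements.

-1.29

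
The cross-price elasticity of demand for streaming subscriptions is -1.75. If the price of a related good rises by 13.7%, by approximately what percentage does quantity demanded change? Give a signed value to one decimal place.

-24.0

%ΔQ ≈ E × %ΔP_y = (-1.75) × (13.7%) ≈ -24.0%.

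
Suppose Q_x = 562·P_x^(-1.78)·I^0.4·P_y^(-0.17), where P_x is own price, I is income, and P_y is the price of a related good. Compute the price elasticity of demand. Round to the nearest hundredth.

For a Cobb–Douglas (constant-elasticity) form Q_x = A·P_x^α·…, the elasticity with respect to P_x equals the exponent α at every point.
Here the exponent on P_x is -1.78, so the price elasticity of demand is -1.78.

-1.78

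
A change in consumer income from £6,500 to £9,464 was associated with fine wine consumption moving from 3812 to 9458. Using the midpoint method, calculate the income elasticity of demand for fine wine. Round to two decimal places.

%ΔQ = (9458 − 3812)/[(3812+9458)/2] = 5646/6635 ≈ 0.8509.
%ΔI = (9,464 − 6,500)/[(6,500+9,464)/2] = 2964/7982 ≈ 0.3713.
E_I = %ΔQ/%ΔI ≈ 2.29.
E_I > 1: normal good (luxury).

2.29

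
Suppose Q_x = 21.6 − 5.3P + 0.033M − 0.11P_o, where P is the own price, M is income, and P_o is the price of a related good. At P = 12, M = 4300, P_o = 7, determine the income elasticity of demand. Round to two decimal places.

Evaluating quantity at (P, M, P_o) gives Q_x = 21.6 − 5.3(12) + 0.033(4300) − 0.11(7) = 21.6 − 63.6 + 141.9 − 0.77 = 99.13.
∂Q_x/∂M = +0.033, so E_I = 0.033·(4300/99.13) ≈ 1.43.
E_I > 1: normal good (luxury).

1.43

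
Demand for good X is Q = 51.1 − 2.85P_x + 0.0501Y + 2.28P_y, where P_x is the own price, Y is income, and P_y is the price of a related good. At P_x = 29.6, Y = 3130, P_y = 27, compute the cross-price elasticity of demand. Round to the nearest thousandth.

Evaluating quantity at (P_x, Y, P_y) gives Q = 51.1 − 2.85(29.6) + 0.0501(3130) + 2.28(27) = 51.1 − 84.36 + 156.813 + 61.56 = 185.113.
∂Q/∂P_y = +2.28, so E_xy = 2.28·(27/185.113) ≈ 0.333.
E_xy > 0: the goods are substitutes.

0.333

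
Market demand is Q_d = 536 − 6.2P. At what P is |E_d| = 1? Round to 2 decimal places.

43.23

For linear demand Q_d = a − bP, E = −bP/(a − bP). |E| = 1 ⇒ bP = a − bP ⇒ P = a/(2b).
P = 536/(2·6.2) ≈ 43.23.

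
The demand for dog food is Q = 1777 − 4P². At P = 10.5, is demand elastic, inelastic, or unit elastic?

At P = 10.5, Q = 1336.
dQ/dP = −2·4·P = −84.
Point elasticity E = (dQ/dP)·(P/Q) = -84 × 10.5/1336 ≈ -0.660.
|E| ≈ 0.660 < 1, so demand is inelastic.

inelastic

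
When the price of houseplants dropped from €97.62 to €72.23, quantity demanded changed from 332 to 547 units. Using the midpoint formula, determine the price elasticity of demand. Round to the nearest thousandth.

%ΔQ = (547 − 332)/[(332 + 547)/2] = 215/439.5 ≈ 0.4892.
%ΔP = (72.23 − 97.62)/[(97.62 + 72.23)/2] = -25.39/84.925 ≈ -0.2990.
Arc elasticity E = %ΔQ/%ΔP ≈ 0.4892/-0.2990 ≈ -1.636.
|E| > 1: demand is elastic over this range.

-1.636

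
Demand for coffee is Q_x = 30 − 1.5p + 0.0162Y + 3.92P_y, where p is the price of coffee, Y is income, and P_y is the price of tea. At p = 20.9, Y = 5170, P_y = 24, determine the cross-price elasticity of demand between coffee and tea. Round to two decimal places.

First evaluate Q_x: 30 − 1.5(20.9) + 0.0162(5170) + 3.92(24) = 30 − 31.35 + 83.754 + 94.08 = 176.484.
∂Q_x/∂P_y = +3.92, so E_xy = 3.92·(24/176.484) ≈ 0.53.
E_xy > 0: the goods are substitutes.

0.53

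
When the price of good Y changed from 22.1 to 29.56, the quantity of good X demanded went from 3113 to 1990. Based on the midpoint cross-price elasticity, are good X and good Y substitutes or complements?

%ΔQ_x = (1990 − 3113)/[(3113+1990)/2] = -1123/2551.5 ≈ -0.4401.
%ΔP_y = (29.56 − 22.1)/[(22.1+29.56)/2] ≈ 0.2888.
E_xy = -0.4401/0.2888 ≈ -1.524.
E_xy < 0, so the goods are complements.

complements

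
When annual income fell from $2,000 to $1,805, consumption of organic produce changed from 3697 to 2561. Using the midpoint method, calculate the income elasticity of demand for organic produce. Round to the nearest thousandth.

%ΔQ = (2561 − 3697)/[(3697+2561)/2] = -1136/3129 ≈ -0.3631.
%ΔI = (1,805 − 2,000)/[(2,000+1,805)/2] = -195/1902.5 ≈ -0.1025.
E_I = %ΔQ/%ΔI ≈ 3.542.
E_I > 1: normal good (luxury).

3.542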